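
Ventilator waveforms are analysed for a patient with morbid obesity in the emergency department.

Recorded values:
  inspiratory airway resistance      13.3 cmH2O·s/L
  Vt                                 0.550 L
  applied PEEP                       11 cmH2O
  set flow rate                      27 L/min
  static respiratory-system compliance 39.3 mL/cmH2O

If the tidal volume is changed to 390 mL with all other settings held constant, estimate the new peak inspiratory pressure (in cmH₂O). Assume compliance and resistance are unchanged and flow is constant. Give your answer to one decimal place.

26.9

Flow: 27 L/min ÷ 60 = 0.45 L/s.
PIP = Vt/C + R·V̇ + PEEP (constant-flow equation of motion).
Only the elastic term changes: ΔPIP = ΔVt / C = (390 − 550) / 39.3 = -4.071 cmH2O.
Original PIP = 550/39.3 + 13.3×0.45 + 11 = 30.98 cmH2O; new PIP = 30.98 + (-4.071) = 26.909 cmH2O.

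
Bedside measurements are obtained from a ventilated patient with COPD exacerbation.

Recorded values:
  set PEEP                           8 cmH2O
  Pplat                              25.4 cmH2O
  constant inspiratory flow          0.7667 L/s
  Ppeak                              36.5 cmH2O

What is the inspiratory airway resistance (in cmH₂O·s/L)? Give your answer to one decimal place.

14.5

Raw = (PIP − Pplat) / flow = (36.5 − 25.4) / 0.7667 = 11.1 / 0.7667 = 14.478 cmH2O·s/L.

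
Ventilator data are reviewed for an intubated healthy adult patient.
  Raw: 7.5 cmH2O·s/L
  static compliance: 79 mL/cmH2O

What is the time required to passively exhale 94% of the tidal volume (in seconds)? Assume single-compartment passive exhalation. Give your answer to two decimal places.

τ = R × C = 7.5 × 79 mL/cmH2O = 7.5 × 0.079 L/cmH2O = 0.5925 s.
Exhaled fraction f = 1 − e^(−t/τ) → t = −τ·ln(1 − f) = −0.5925·ln(0.06) = 1.667 s.

1.67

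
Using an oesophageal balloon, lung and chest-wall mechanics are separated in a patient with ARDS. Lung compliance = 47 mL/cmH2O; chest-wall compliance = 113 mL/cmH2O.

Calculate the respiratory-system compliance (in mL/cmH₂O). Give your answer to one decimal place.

Lung and chest wall are elastances in series: 1/Crs = 1/CL + 1/Ccw.
1/Crs = 1/47 + 1/113 = 0.03013.
Crs = 33.19 mL/cmH2O.

33.2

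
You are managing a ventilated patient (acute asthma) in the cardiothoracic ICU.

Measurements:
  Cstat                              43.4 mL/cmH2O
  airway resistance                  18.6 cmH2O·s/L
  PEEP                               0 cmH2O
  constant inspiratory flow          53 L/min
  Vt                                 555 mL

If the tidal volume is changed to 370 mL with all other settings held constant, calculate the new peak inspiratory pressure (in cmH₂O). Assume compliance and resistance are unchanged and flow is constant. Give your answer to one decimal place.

25.0

Flow: 53 L/min ÷ 60 = 0.8833 L/s.
PIP = Vt/C + R·V̇ + PEEP (constant-flow equation of motion).
Only the elastic term changes: ΔPIP = ΔVt / C = (370 − 555) / 43.4 = -4.263 cmH2O.
Original PIP = 555/43.4 + 18.6×0.8833 + 0 = 29.217 cmH2O; new PIP = 29.217 + (-4.263) = 24.954 cmH2O.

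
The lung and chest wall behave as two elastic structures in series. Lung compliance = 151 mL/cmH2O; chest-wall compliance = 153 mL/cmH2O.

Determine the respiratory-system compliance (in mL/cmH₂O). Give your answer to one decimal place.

Lung and chest wall are elastances in series: 1/Crs = 1/CL + 1/Ccw.
1/Crs = 1/151 + 1/153 = 0.01316.
Crs = 75.988 mL/cmH2O.

76.0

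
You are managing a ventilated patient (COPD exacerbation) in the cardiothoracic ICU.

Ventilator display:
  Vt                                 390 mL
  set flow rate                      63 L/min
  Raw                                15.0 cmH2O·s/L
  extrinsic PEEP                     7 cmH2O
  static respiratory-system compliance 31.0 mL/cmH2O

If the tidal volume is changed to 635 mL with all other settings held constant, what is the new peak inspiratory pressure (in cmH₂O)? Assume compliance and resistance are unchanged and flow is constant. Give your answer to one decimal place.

Flow: 63 L/min ÷ 60 = 1.05 L/s.
PIP = Vt/C + R·V̇ + PEEP (constant-flow equation of motion).
Only the elastic term changes: ΔPIP = ΔVt / C = (635 − 390) / 31.0 = 7.903 cmH2O.
Original PIP = 390/31.0 + 15.0×1.05 + 7 = 35.331 cmH2O; new PIP = 35.331 + (7.903) = 43.234 cmH2O.

43.2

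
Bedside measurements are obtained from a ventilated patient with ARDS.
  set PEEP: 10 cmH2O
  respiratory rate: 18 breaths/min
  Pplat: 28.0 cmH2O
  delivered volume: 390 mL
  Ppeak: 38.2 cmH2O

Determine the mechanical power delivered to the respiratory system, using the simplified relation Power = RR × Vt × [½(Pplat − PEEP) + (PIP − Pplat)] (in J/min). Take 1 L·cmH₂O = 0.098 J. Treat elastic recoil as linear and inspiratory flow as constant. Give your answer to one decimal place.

Per-breath work = Vt × [½(Pplat−PEEP) + (PIP−Pplat)] = 0.390 × [0.5×18.0 + 10.2] = 0.390 × 19.2 = 7.488 L·cmH2O.
Power = 18 × 7.488 = 134.78 L·cmH2O/min.
× 0.098 J/(L·cmH2O) → 13.208 J/min.

13.2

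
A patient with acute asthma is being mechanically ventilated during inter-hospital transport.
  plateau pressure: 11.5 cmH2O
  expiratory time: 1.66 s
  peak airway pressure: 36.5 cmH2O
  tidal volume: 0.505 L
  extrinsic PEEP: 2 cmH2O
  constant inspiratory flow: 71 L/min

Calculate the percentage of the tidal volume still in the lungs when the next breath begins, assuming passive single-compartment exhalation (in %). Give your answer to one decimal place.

Flow: 71 L/min ÷ 60 = 1.1833 L/s.
R = (PIP − Pplat)/V̇ = (36.5 − 11.5) / 1.1833 = 25.0/1.1833 = 21.127 cmH2O·s/L.
C = Vt/(Pplat − PEEP) = 505.0 / (11.5 − 2) = 505.0/9.5 = 53.158 mL/cmH2O.
τ = R × C = 21.127 × 0.05316 L/cmH2O = 1.123 s.
Fraction remaining at end-expiration = e^(−Te/τ) = e^(−1.66/1.123) = 0.2281 → 22.81%.

22.8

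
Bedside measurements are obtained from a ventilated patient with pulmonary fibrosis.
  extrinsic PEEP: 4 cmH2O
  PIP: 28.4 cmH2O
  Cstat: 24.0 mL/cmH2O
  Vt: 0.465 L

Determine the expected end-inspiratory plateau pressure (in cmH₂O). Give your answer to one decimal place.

Pplat = PEEP + Vt / Cstat = 4 + 465 / 24.0 = 4 + 19.375 = 23.375 cmH2O.

23.4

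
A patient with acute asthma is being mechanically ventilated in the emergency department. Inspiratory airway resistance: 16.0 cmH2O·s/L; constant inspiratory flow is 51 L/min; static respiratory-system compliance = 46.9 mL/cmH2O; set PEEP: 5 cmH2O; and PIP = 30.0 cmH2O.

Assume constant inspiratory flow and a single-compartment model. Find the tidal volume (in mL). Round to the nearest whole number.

535

Flow: 51 L/min ÷ 60 = 0.85 L/s.
Equation of motion (constant flow): PIP = Vt/C + R·V̇ + PEEP.
Vt/C = PIP − R·V̇ − PEEP = 30.0 − 13.6 − 5 = 11.4 cmH2O.
Vt = C × 11.4 = 46.9 × 11.4 = 534.66 mL.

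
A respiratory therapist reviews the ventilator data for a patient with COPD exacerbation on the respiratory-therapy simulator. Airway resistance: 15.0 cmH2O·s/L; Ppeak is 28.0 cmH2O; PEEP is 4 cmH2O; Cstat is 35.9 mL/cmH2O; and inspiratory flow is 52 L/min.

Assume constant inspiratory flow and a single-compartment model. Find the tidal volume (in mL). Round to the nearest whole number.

395

Flow: 52 L/min ÷ 60 = 0.8667 L/s.
Equation of motion (constant flow): PIP = Vt/C + R·V̇ + PEEP.
Vt/C = PIP − R·V̇ − PEEP = 28.0 − 13.001 − 4 = 10.999 cmH2O.
Vt = C × 10.999 = 35.9 × 10.999 = 394.86 mL.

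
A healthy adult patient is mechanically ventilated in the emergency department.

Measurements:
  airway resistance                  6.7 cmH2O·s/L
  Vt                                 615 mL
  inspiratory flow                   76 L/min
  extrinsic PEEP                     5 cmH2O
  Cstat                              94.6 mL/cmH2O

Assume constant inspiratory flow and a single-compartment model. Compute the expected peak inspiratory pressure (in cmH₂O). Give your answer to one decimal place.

Flow: 76 L/min ÷ 60 = 1.2667 L/s.
Equation of motion (constant flow): PIP = Vt/C + R·V̇ + PEEP.
PIP = 615/94.6 + 6.7×1.2667 + 5 = 6.501 + 8.487 + 5 = 19.988 cmH2O.

20.0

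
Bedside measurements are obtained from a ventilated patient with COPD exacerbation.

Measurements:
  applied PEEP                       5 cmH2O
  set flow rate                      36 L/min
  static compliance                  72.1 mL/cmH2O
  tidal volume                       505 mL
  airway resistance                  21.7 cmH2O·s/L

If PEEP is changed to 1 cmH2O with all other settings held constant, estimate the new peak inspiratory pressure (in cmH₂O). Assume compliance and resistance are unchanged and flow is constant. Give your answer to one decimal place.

21.0

Flow: 36 L/min ÷ 60 = 0.6 L/s.
PIP = Vt/C + R·V̇ + PEEP (constant-flow equation of motion).
Only the baseline term changes: ΔPIP = ΔPEEP = 1 − 5 = -4.0 cmH2O.
Original PIP = 505/72.1 + 21.7×0.6 + 5 = 25.024 cmH2O; new PIP = 25.024 + (-4.0) = 21.024 cmH2O.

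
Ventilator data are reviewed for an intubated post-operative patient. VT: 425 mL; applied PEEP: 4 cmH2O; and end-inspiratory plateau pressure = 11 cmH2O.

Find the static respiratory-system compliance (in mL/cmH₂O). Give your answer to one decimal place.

Cstat = Vt / (Pplat − PEEP) = 425 / (11 − 4) = 425 / 7.0 = 60.714 mL/cmH2O.

60.7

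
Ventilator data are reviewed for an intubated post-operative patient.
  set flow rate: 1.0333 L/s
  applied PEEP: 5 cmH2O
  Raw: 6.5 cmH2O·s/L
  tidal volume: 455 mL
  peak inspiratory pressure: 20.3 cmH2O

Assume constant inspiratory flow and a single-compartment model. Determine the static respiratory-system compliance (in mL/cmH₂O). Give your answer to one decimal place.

Equation of motion (constant flow): PIP = Vt/C + R·V̇ + PEEP.
Vt/C = PIP − R·V̇ − PEEP = 20.3 − 6.5×1.0333 − 5 = 20.3 − 6.716 − 5 = 8.584 cmH2O.
C = Vt / 8.584 = 455 / 8.584 = 53.006 mL/cmH2O.

53.0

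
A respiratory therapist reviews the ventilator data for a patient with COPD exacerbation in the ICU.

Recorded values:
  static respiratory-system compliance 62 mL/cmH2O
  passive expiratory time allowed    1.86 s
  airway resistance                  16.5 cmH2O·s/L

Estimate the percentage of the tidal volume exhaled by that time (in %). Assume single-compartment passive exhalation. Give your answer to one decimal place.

83.8

τ = R × C = 16.5 × 62 mL/cmH2O = 16.5 × 0.062 L/cmH2O = 1.023 s.
Passive exhalation: V(t)/V₀ = e^(−t/τ) = e^(−1.86/1.023) = 0.1623.
Fraction exhaled = 1 − 0.1623 = 0.8377 → 83.77%.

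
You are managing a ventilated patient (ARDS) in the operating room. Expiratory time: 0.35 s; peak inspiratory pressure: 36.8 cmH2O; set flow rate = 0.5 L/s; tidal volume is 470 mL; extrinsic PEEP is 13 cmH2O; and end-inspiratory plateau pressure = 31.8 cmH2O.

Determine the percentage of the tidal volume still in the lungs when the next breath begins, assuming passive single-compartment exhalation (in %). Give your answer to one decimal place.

24.7

R = (PIP − Pplat)/V̇ = (36.8 − 31.8) / 0.5 = 5.0/0.5 = 10.0 cmH2O·s/L.
C = Vt/(Pplat − PEEP) = 470.0 / (31.8 − 13) = 470.0/18.8 = 25.0 mL/cmH2O.
τ = R × C = 10.0 × 0.025 L/cmH2O = 0.25 s.
Fraction remaining at end-expiration = e^(−Te/τ) = e^(−0.35/0.25) = 0.2466 → 24.66%.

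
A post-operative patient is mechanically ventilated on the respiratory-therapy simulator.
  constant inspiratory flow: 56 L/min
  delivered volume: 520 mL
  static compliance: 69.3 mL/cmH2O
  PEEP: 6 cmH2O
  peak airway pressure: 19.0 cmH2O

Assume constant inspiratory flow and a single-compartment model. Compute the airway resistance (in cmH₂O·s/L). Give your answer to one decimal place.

5.9

Flow: 56 L/min ÷ 60 = 0.9333 L/s.
Equation of motion (constant flow): PIP = Vt/C + R·V̇ + PEEP.
R·V̇ = PIP − Vt/C − PEEP = 19.0 − 520/69.3 − 6 = 19.0 − 7.504 − 6 = 5.496 cmH2O.
R = 5.496 / 0.9333 = 5.889 cmH2O·s/L.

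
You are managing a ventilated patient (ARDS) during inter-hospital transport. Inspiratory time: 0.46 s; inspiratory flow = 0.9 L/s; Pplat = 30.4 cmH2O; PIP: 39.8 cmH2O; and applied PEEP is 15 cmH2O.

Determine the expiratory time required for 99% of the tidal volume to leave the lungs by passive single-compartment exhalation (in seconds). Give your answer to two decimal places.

Vt = flow × Ti = 0.9 L/s × 0.46 s × 1000 mL/L = 414.0 mL.
R = (PIP − Pplat)/V̇ = (39.8 − 30.4) / 0.9 = 9.4/0.9 = 10.444 cmH2O·s/L.
C = Vt/(Pplat − PEEP) = 414.0 / (30.4 − 15) = 414.0/15.4 = 26.883 mL/cmH2O.
τ = R × C = 10.444 × 0.02688 L/cmH2O = 0.2807 s.
t = −τ·ln(1 − 0.99) = −0.2807·ln(0.01) = 1.293 s.

1.29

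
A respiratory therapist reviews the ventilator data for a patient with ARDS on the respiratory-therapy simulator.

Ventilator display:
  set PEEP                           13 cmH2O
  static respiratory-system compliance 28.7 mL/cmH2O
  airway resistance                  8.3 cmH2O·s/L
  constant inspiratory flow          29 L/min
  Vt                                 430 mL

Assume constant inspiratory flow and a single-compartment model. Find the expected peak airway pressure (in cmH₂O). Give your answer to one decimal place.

32.0

Flow: 29 L/min ÷ 60 = 0.4833 L/s.
Equation of motion (constant flow): PIP = Vt/C + R·V̇ + PEEP.
PIP = 430/28.7 + 8.3×0.4833 + 13 = 14.983 + 4.011 + 13 = 31.994 cmH2O.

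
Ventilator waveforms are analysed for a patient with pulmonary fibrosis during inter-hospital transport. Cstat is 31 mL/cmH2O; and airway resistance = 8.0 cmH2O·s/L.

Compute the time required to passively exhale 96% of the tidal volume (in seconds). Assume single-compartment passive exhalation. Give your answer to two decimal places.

τ = R × C = 8.0 × 31 mL/cmH2O = 8.0 × 0.031 L/cmH2O = 0.248 s.
Exhaled fraction f = 1 − e^(−t/τ) → t = −τ·ln(1 − f) = −0.248·ln(0.04) = 0.7983 s.

0.80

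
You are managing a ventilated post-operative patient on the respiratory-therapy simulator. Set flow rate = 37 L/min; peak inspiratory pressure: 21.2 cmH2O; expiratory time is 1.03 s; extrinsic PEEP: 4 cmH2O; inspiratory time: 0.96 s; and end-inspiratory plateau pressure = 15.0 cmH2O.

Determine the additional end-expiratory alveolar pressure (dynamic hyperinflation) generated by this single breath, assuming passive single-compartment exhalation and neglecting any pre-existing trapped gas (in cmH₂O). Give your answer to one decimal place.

Flow: 37 L/min ÷ 60 = 0.6167 L/s.
Vt = flow × Ti = 0.6167 L/s × 0.96 s × 1000 mL/L = 592.03 mL.
R = (PIP − Pplat)/V̇ = (21.2 − 15.0) / 0.6167 = 6.2/0.6167 = 10.054 cmH2O·s/L.
C = Vt/(Pplat − PEEP) = 592.03 / (15.0 − 4) = 592.03/11.0 = 53.821 mL/cmH2O.
τ = R × C = 10.054 × 0.05382 L/cmH2O = 0.5411 s.
Fraction remaining = e^(−Te/τ) = e^(−1.03/0.5411) = 0.149; trapped volume = 592.03 × 0.149 = 88.212 mL.
Additional alveolar pressure from trapping ≈ V_trapped / C = 88.212 / 53.821 = 1.639 cmH2O.

1.6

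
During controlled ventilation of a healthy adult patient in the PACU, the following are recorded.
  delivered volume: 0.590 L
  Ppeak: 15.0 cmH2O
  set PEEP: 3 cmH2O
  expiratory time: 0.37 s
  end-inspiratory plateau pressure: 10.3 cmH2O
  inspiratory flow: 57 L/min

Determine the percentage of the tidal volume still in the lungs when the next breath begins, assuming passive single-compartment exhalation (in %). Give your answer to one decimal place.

39.6

Flow: 57 L/min ÷ 60 = 0.95 L/s.
R = (PIP − Pplat)/V̇ = (15.0 − 10.3) / 0.95 = 4.7/0.95 = 4.947 cmH2O·s/L.
C = Vt/(Pplat − PEEP) = 590.0 / (10.3 − 3) = 590.0/7.3 = 80.822 mL/cmH2O.
τ = R × C = 4.947 × 0.08082 L/cmH2O = 0.3998 s.
Fraction remaining at end-expiration = e^(−Te/τ) = e^(−0.37/0.3998) = 0.3963 → 39.63%.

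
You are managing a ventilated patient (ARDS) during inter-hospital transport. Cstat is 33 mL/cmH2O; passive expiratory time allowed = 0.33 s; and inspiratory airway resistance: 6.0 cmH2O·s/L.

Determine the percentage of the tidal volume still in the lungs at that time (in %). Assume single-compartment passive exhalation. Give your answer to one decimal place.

τ = R × C = 6.0 × 33 mL/cmH2O = 6.0 × 0.033 L/cmH2O = 0.198 s.
Passive exhalation: V(t)/V₀ = e^(−t/τ) = e^(−0.33/0.198) = 0.1889.
Fraction remaining = 0.1889 → 18.89%.

18.9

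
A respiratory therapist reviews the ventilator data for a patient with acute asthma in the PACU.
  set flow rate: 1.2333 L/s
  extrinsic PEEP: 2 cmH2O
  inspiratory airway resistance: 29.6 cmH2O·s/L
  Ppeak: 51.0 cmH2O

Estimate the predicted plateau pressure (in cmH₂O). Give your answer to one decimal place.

Pplat = PIP − Raw × flow = 51.0 − 29.6 × 1.2333 = 51.0 − 36.506 = 14.494 cmH2O.

14.5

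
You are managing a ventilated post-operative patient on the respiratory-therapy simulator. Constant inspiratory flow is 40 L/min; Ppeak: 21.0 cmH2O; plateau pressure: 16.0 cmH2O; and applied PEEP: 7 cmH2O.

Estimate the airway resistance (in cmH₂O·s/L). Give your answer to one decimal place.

Flow: 40 L/min ÷ 60 = 0.6667 L/s.
Raw = (PIP − Pplat) / flow = (21.0 − 16.0) / 0.6667 = 5.0 / 0.6667 = 7.5 cmH2O·s/L.

7.5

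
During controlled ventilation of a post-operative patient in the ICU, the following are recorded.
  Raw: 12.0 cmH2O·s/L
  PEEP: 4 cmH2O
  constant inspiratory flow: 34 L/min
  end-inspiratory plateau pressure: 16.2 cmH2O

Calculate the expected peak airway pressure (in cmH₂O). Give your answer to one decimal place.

Flow: 34 L/min ÷ 60 = 0.5667 L/s.
PIP = Pplat + Raw × flow = 16.2 + 12.0 × 0.5667 = 16.2 + 6.8 = 23.0 cmH2O.

23.0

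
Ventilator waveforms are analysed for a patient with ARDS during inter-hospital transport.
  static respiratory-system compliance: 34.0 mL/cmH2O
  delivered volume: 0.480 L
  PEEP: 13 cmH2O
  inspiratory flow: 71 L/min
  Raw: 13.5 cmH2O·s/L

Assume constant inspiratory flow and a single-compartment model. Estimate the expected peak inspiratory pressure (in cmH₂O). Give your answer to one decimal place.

Flow: 71 L/min ÷ 60 = 1.1833 L/s.
Equation of motion (constant flow): PIP = Vt/C + R·V̇ + PEEP.
PIP = 480/34.0 + 13.5×1.1833 + 13 = 14.118 + 15.975 + 13 = 43.093 cmH2O.

43.1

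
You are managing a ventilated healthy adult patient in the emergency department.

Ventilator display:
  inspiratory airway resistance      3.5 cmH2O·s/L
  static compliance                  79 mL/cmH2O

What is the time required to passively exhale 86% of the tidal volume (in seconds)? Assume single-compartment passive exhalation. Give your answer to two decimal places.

τ = R × C = 3.5 × 79 mL/cmH2O = 3.5 × 0.079 L/cmH2O = 0.2765 s.
Exhaled fraction f = 1 − e^(−t/τ) → t = −τ·ln(1 − f) = −0.2765·ln(0.14) = 0.5436 s.

0.54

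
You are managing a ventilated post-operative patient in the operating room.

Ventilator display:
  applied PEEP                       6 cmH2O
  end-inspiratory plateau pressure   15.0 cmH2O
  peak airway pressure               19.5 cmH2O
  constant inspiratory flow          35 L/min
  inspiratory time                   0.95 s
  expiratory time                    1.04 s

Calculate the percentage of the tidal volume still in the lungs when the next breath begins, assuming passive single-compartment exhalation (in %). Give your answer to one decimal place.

11.2

Flow: 35 L/min ÷ 60 = 0.5833 L/s.
Vt = flow × Ti = 0.5833 L/s × 0.95 s × 1000 mL/L = 554.14 mL.
R = (PIP − Pplat)/V̇ = (19.5 − 15.0) / 0.5833 = 4.5/0.5833 = 7.715 cmH2O·s/L.
C = Vt/(Pplat − PEEP) = 554.14 / (15.0 − 6) = 554.14/9.0 = 61.571 mL/cmH2O.
τ = R × C = 7.715 × 0.06157 L/cmH2O = 0.475 s.
Fraction remaining at end-expiration = e^(−Te/τ) = e^(−1.04/0.475) = 0.112 → 11.2%.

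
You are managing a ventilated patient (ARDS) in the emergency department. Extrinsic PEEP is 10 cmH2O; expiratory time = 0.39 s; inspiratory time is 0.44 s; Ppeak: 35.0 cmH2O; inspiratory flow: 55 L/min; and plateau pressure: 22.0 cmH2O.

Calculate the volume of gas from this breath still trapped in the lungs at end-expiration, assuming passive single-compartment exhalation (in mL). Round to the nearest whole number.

Flow: 55 L/min ÷ 60 = 0.9167 L/s.
Vt = flow × Ti = 0.9167 L/s × 0.44 s × 1000 mL/L = 403.35 mL.
R = (PIP − Pplat)/V̇ = (35.0 − 22.0) / 0.9167 = 13.0/0.9167 = 14.181 cmH2O·s/L.
C = Vt/(Pplat − PEEP) = 403.35 / (22.0 − 10) = 403.35/12.0 = 33.613 mL/cmH2O.
τ = R × C = 14.181 × 0.03361 L/cmH2O = 0.4766 s.
Fraction remaining = e^(−Te/τ) = e^(−0.39/0.4766) = 0.4412.
Trapped volume = 403.35 × 0.4412 = 177.96 mL.

178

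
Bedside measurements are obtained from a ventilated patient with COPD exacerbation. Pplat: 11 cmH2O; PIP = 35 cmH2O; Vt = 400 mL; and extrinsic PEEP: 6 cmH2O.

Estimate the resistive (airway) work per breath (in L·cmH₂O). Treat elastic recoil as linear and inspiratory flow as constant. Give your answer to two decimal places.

9.60

With constant inspiratory flow the resistive pressure is constant at PIP − Pplat = 35 − 11 = 24.0 cmH2O, so resistive work = 24.0 × 0.400 = 9.6 L·cmH2O.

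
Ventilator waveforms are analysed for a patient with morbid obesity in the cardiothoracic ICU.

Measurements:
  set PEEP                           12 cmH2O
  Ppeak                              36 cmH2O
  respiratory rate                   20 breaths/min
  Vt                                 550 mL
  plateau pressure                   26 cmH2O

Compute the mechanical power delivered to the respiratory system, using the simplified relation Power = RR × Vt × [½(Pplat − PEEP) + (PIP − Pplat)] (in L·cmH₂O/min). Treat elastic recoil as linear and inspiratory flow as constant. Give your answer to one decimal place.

187.0

Per-breath work = Vt × [½(Pplat−PEEP) + (PIP−Pplat)] = 0.550 × [0.5×14.0 + 10.0] = 0.550 × 17.0 = 9.35 L·cmH2O.
Power = 20 × 9.35 = 187.0 L·cmH2O/min.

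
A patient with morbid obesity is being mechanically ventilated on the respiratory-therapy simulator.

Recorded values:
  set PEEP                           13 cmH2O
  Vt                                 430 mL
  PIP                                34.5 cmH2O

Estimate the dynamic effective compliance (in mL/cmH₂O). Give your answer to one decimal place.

Dynamic compliance = Vt / (PIP − PEEP) = 430 / (34.5 − 13) = 430 / 21.5 = 20.0 mL/cmH2O.

20.0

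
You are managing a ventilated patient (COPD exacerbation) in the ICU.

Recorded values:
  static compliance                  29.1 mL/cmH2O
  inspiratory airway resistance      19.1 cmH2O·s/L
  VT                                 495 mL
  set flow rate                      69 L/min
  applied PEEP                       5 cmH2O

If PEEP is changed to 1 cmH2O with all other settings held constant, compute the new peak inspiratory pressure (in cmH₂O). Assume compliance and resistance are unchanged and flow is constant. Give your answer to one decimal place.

Flow: 69 L/min ÷ 60 = 1.15 L/s.
PIP = Vt/C + R·V̇ + PEEP (constant-flow equation of motion).
Only the baseline term changes: ΔPIP = ΔPEEP = 1 − 5 = -4.0 cmH2O.
Original PIP = 495/29.1 + 19.1×1.15 + 5 = 43.975 cmH2O; new PIP = 43.975 + (-4.0) = 39.975 cmH2O.

40.0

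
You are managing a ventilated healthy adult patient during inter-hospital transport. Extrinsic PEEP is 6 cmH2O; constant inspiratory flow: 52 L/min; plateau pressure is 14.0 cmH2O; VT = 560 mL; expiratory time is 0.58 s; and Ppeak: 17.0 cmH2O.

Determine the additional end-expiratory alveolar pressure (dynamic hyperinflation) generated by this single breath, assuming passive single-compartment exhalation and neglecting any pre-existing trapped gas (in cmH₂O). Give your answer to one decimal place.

0.7

Flow: 52 L/min ÷ 60 = 0.8667 L/s.
R = (PIP − Pplat)/V̇ = (17.0 − 14.0) / 0.8667 = 3.0/0.8667 = 3.461 cmH2O·s/L.
C = Vt/(Pplat − PEEP) = 560.0 / (14.0 − 6) = 560.0/8.0 = 70.0 mL/cmH2O.
τ = R × C = 3.461 × 0.07 L/cmH2O = 0.2423 s.
Fraction remaining = e^(−Te/τ) = e^(−0.58/0.2423) = 0.09129; trapped volume = 560.0 × 0.09129 = 51.122 mL.
Additional alveolar pressure from trapping ≈ V_trapped / C = 51.122 / 70.0 = 0.7303 cmH2O.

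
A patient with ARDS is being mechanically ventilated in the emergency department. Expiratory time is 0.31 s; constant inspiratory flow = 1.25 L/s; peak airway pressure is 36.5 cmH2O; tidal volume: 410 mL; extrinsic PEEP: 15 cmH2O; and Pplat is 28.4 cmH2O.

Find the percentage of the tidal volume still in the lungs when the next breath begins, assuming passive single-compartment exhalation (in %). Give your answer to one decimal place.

20.9

R = (PIP − Pplat)/V̇ = (36.5 − 28.4) / 1.25 = 8.1/1.25 = 6.48 cmH2O·s/L.
C = Vt/(Pplat − PEEP) = 410.0 / (28.4 − 15) = 410.0/13.4 = 30.597 mL/cmH2O.
τ = R × C = 6.48 × 0.0306 L/cmH2O = 0.1983 s.
Fraction remaining at end-expiration = e^(−Te/τ) = e^(−0.31/0.1983) = 0.2094 → 20.94%.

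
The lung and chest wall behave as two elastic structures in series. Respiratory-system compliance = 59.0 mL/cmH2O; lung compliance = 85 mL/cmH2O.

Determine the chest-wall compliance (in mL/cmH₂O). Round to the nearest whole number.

1/Ccw = 1/Crs − 1/CL.
1/Ccw = 1/59.0 − 1/85 = 0.005184.
Ccw = 192.9 mL/cmH2O.

193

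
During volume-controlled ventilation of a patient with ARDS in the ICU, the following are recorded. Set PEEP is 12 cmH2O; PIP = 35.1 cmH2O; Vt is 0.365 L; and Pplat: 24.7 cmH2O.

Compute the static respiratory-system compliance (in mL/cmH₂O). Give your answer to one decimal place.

28.7

Cstat = Vt / (Pplat − PEEP) = 365 / (24.7 − 12) = 365 / 12.7 = 28.74 mL/cmH2O.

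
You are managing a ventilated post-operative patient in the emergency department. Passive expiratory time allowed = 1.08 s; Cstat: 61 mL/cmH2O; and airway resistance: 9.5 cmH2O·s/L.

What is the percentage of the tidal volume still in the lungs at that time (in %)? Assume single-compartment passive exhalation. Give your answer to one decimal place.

15.5

τ = R × C = 9.5 × 61 mL/cmH2O = 9.5 × 0.061 L/cmH2O = 0.5795 s.
Passive exhalation: V(t)/V₀ = e^(−t/τ) = e^(−1.08/0.5795) = 0.1551.
Fraction remaining = 0.1551 → 15.51%.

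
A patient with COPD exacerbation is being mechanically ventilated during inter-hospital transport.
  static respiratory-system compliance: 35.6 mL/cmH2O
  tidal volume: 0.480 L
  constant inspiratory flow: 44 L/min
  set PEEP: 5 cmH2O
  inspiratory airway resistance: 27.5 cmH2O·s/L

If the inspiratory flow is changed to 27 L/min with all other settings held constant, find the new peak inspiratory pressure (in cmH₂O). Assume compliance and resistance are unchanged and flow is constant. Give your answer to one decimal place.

Flow: 44 L/min ÷ 60 = 0.7333 L/s.
New flow: 27 L/min ÷ 60 = 0.45 L/s.
PIP = Vt/C + R·V̇ + PEEP (constant-flow equation of motion).
Only the resistive term changes: ΔPIP = R × ΔV̇ = 27.5 × (0.45 − 0.7333) = 27.5 × -0.2833 = -7.791 cmH2O.
Original PIP = 480/35.6 + 27.5×0.7333 + 5 = 38.649 cmH2O; new PIP = 38.649 + (-7.791) = 30.858 cmH2O.

30.9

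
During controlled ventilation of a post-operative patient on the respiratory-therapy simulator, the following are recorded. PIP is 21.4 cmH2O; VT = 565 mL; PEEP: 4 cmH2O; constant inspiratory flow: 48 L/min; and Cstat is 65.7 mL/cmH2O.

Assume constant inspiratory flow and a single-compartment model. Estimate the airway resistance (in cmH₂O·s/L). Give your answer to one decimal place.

11.0

Flow: 48 L/min ÷ 60 = 0.8 L/s.
Equation of motion (constant flow): PIP = Vt/C + R·V̇ + PEEP.
R·V̇ = PIP − Vt/C − PEEP = 21.4 − 565/65.7 − 4 = 21.4 − 8.6 − 4 = 8.8 cmH2O.
R = 8.8 / 0.8 = 11.0 cmH2O·s/L.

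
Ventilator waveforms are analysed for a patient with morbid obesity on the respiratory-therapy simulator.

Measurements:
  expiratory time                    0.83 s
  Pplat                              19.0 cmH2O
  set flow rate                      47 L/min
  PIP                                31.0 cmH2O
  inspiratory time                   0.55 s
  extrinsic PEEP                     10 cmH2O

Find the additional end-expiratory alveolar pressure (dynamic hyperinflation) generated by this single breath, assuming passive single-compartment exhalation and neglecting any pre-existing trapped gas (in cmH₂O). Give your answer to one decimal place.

Flow: 47 L/min ÷ 60 = 0.7833 L/s.
Vt = flow × Ti = 0.7833 L/s × 0.55 s × 1000 mL/L = 430.82 mL.
R = (PIP − Pplat)/V̇ = (31.0 − 19.0) / 0.7833 = 12.0/0.7833 = 15.32 cmH2O·s/L.
C = Vt/(Pplat − PEEP) = 430.82 / (19.0 − 10) = 430.82/9.0 = 47.869 mL/cmH2O.
τ = R × C = 15.32 × 0.04787 L/cmH2O = 0.7334 s.
Fraction remaining = e^(−Te/τ) = e^(−0.83/0.7334) = 0.3225; trapped volume = 430.82 × 0.3225 = 138.94 mL.
Additional alveolar pressure from trapping ≈ V_trapped / C = 138.94 / 47.869 = 2.903 cmH2O.

2.9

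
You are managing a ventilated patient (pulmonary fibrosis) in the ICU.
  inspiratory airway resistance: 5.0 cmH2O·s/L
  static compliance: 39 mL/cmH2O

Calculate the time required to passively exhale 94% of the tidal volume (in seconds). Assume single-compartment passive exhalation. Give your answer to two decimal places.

τ = R × C = 5.0 × 39 mL/cmH2O = 5.0 × 0.039 L/cmH2O = 0.195 s.
Exhaled fraction f = 1 − e^(−t/τ) → t = −τ·ln(1 − f) = −0.195·ln(0.06) = 0.5486 s.

0.55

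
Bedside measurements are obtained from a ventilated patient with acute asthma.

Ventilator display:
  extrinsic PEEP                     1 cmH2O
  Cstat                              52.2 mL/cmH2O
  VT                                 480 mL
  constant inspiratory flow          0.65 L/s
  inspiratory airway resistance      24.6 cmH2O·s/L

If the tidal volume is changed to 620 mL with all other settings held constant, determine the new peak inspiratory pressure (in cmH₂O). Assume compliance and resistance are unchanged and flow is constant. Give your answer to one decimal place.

28.9

PIP = Vt/C + R·V̇ + PEEP (constant-flow equation of motion).
Only the elastic term changes: ΔPIP = ΔVt / C = (620 − 480) / 52.2 = 2.682 cmH2O.
Original PIP = 480/52.2 + 24.6×0.65 + 1 = 26.185 cmH2O; new PIP = 26.185 + (2.682) = 28.867 cmH2O.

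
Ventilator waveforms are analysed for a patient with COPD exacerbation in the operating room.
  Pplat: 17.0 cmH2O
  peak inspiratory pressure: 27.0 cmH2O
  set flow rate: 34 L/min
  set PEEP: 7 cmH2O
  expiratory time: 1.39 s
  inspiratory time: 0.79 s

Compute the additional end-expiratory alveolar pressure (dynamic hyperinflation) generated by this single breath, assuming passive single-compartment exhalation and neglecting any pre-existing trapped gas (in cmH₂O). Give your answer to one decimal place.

Flow: 34 L/min ÷ 60 = 0.5667 L/s.
Vt = flow × Ti = 0.5667 L/s × 0.79 s × 1000 mL/L = 447.69 mL.
R = (PIP − Pplat)/V̇ = (27.0 − 17.0) / 0.5667 = 10.0/0.5667 = 17.646 cmH2O·s/L.
C = Vt/(Pplat − PEEP) = 447.69 / (17.0 − 7) = 447.69/10.0 = 44.769 mL/cmH2O.
τ = R × C = 17.646 × 0.04477 L/cmH2O = 0.79 s.
Fraction remaining = e^(−Te/τ) = e^(−1.39/0.79) = 0.1721; trapped volume = 447.69 × 0.1721 = 77.047 mL.
Additional alveolar pressure from trapping ≈ V_trapped / C = 77.047 / 44.769 = 1.721 cmH2O.

1.7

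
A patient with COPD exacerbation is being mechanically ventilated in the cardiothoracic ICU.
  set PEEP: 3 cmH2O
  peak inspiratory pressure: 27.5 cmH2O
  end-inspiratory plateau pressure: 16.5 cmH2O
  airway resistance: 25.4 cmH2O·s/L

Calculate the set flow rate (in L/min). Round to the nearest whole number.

flow = (PIP − Pplat) / Raw = (27.5 − 16.5) / 25.4 = 0.4331 L/s × 60 = 25.986 L/min.

26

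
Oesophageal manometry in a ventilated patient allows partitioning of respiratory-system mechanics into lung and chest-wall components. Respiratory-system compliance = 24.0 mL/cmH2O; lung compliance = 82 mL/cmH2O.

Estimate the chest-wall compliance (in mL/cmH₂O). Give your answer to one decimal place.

33.9

1/Ccw = 1/Crs − 1/CL.
1/Ccw = 1/24.0 − 1/82 = 0.02947.
Ccw = 33.933 mL/cmH2O.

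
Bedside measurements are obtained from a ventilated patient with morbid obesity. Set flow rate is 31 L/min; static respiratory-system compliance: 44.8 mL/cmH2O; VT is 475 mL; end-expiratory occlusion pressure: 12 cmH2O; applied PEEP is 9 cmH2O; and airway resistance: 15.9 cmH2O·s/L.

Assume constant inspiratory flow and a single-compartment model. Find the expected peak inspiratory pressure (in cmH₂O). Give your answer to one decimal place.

Flow: 31 L/min ÷ 60 = 0.5167 L/s.
Total PEEP = 12 cmH2O (set 9 + intrinsic 3); this is the baseline alveolar pressure.
Equation of motion (constant flow): PIP = Vt/C + R·V̇ + PEEP.
PIP = 475/44.8 + 15.9×0.5167 + 12 = 10.603 + 8.216 + 12 = 30.819 cmH2O.

30.8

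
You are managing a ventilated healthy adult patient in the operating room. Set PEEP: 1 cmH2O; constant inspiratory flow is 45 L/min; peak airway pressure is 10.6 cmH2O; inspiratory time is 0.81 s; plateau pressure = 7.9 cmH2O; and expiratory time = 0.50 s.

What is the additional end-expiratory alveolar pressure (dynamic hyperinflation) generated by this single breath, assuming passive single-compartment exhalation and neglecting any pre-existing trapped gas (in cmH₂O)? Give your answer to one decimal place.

Flow: 45 L/min ÷ 60 = 0.75 L/s.
Vt = flow × Ti = 0.75 L/s × 0.81 s × 1000 mL/L = 607.5 mL.
R = (PIP − Pplat)/V̇ = (10.6 − 7.9) / 0.75 = 2.7/0.75 = 3.6 cmH2O·s/L.
C = Vt/(Pplat − PEEP) = 607.5 / (7.9 − 1) = 607.5/6.9 = 88.043 mL/cmH2O.
τ = R × C = 3.6 × 0.08804 L/cmH2O = 0.3169 s.
Fraction remaining = e^(−Te/τ) = e^(−0.50/0.3169) = 0.2064; trapped volume = 607.5 × 0.2064 = 125.39 mL.
Additional alveolar pressure from trapping ≈ V_trapped / C = 125.39 / 88.043 = 1.424 cmH2O.

1.4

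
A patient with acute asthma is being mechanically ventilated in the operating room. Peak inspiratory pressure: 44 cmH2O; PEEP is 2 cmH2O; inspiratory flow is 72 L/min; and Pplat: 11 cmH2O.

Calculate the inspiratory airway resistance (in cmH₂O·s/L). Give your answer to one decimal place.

27.5

Flow: 72 L/min ÷ 60 = 1.2 L/s.
Raw = (PIP − Pplat) / flow = (44 − 11) / 1.2 = 33.0 / 1.2 = 27.5 cmH2O·s/L.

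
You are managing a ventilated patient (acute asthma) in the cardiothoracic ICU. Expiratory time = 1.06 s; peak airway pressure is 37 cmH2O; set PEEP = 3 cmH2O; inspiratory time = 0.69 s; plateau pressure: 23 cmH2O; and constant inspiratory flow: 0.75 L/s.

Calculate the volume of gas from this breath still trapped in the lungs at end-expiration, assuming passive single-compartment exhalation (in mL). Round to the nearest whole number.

58

Vt = flow × Ti = 0.75 L/s × 0.69 s × 1000 mL/L = 517.5 mL.
R = (PIP − Pplat)/V̇ = (37 − 23) / 0.75 = 14.0/0.75 = 18.667 cmH2O·s/L.
C = Vt/(Pplat − PEEP) = 517.5 / (23 − 3) = 517.5/20.0 = 25.875 mL/cmH2O.
τ = R × C = 18.667 × 0.02588 L/cmH2O = 0.4831 s.
Fraction remaining = e^(−Te/τ) = e^(−1.06/0.4831) = 0.1115.
Trapped volume = 517.5 × 0.1115 = 57.701 mL.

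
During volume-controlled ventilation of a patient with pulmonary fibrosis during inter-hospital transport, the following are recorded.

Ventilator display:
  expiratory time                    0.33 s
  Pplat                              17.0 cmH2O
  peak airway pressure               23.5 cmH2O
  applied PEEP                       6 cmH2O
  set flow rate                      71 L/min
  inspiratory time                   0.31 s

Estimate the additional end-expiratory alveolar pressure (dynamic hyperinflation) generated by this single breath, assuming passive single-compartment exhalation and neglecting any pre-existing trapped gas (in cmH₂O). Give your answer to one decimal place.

Flow: 71 L/min ÷ 60 = 1.1833 L/s.
Vt = flow × Ti = 1.1833 L/s × 0.31 s × 1000 mL/L = 366.82 mL.
R = (PIP − Pplat)/V̇ = (23.5 − 17.0) / 1.1833 = 6.5/1.1833 = 5.493 cmH2O·s/L.
C = Vt/(Pplat − PEEP) = 366.82 / (17.0 − 6) = 366.82/11.0 = 33.347 mL/cmH2O.
τ = R × C = 5.493 × 0.03335 L/cmH2O = 0.1832 s.
Fraction remaining = e^(−Te/τ) = e^(−0.33/0.1832) = 0.1651; trapped volume = 366.82 × 0.1651 = 60.562 mL.
Additional alveolar pressure from trapping ≈ V_trapped / C = 60.562 / 33.347 = 1.816 cmH2O.

1.8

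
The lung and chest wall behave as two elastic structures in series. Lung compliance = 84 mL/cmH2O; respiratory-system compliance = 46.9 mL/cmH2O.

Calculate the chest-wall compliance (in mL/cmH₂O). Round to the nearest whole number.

106

1/Ccw = 1/Crs − 1/CL.
1/Ccw = 1/46.9 − 1/84 = 0.009417.
Ccw = 106.19 mL/cmH2O.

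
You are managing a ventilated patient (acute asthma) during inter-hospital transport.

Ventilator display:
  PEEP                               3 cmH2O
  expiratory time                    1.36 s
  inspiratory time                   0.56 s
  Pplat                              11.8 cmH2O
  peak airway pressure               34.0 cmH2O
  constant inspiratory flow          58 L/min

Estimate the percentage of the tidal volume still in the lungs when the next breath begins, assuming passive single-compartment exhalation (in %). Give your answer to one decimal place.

Flow: 58 L/min ÷ 60 = 0.9667 L/s.
Vt = flow × Ti = 0.9667 L/s × 0.56 s × 1000 mL/L = 541.35 mL.
R = (PIP − Pplat)/V̇ = (34.0 − 11.8) / 0.9667 = 22.2/0.9667 = 22.965 cmH2O·s/L.
C = Vt/(Pplat − PEEP) = 541.35 / (11.8 − 3) = 541.35/8.8 = 61.517 mL/cmH2O.
τ = R × C = 22.965 × 0.06152 L/cmH2O = 1.413 s.
Fraction remaining at end-expiration = e^(−Te/τ) = e^(−1.36/1.413) = 0.3819 → 38.19%.

38.2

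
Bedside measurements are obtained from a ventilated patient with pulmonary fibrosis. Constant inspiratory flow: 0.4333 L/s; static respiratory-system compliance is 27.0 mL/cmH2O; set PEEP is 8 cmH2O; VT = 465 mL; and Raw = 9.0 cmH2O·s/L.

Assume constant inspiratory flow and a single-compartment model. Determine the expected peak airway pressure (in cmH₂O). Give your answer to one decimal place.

29.1

Equation of motion (constant flow): PIP = Vt/C + R·V̇ + PEEP.
PIP = 465/27.0 + 9.0×0.4333 + 8 = 17.222 + 3.9 + 8 = 29.122 cmH2O.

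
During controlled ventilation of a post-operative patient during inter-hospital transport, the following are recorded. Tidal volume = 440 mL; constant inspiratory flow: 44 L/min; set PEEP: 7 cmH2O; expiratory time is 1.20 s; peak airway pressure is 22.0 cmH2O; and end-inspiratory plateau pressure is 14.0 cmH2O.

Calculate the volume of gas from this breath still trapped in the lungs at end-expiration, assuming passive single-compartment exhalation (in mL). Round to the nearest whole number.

76

Flow: 44 L/min ÷ 60 = 0.7333 L/s.
R = (PIP − Pplat)/V̇ = (22.0 − 14.0) / 0.7333 = 8.0/0.7333 = 10.91 cmH2O·s/L.
C = Vt/(Pplat − PEEP) = 440.0 / (14.0 − 7) = 440.0/7.0 = 62.857 mL/cmH2O.
τ = R × C = 10.91 × 0.06286 L/cmH2O = 0.6858 s.
Fraction remaining = e^(−Te/τ) = e^(−1.20/0.6858) = 0.1738.
Trapped volume = 440.0 × 0.1738 = 76.472 mL.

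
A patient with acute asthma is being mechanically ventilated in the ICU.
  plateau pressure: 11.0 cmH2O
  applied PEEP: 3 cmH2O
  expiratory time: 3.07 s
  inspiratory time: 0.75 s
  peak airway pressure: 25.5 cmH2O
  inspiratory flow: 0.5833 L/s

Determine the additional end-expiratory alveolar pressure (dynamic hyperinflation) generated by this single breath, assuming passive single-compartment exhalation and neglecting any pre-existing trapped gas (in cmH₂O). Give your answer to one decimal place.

Vt = flow × Ti = 0.5833 L/s × 0.75 s × 1000 mL/L = 437.48 mL.
R = (PIP − Pplat)/V̇ = (25.5 − 11.0) / 0.5833 = 14.5/0.5833 = 24.859 cmH2O·s/L.
C = Vt/(Pplat − PEEP) = 437.48 / (11.0 − 3) = 437.48/8.0 = 54.685 mL/cmH2O.
τ = R × C = 24.859 × 0.05469 L/cmH2O = 1.36 s.
Fraction remaining = e^(−Te/τ) = e^(−3.07/1.36) = 0.1046; trapped volume = 437.48 × 0.1046 = 45.76 mL.
Additional alveolar pressure from trapping ≈ V_trapped / C = 45.76 / 54.685 = 0.8368 cmH2O.

0.8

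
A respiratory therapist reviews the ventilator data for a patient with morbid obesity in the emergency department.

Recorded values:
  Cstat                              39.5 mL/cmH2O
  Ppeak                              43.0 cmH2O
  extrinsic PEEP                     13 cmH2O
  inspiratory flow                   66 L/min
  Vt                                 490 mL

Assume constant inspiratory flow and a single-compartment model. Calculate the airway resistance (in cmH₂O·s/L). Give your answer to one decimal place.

Flow: 66 L/min ÷ 60 = 1.1 L/s.
Equation of motion (constant flow): PIP = Vt/C + R·V̇ + PEEP.
R·V̇ = PIP − Vt/C − PEEP = 43.0 − 490/39.5 − 13 = 43.0 − 12.405 − 13 = 17.595 cmH2O.
R = 17.595 / 1.1 = 15.995 cmH2O·s/L.

16.0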